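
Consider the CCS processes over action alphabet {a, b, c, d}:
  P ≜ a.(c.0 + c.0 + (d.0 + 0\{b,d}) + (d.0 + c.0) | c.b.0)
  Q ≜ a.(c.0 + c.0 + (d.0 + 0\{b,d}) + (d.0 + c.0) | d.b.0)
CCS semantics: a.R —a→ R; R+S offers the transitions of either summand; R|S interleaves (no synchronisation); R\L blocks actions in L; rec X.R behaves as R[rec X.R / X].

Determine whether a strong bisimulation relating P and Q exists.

not bisimilar

P's transition system — 8 states:
  s0 = a.(c.0 + c.0 + (d.0 + 0\{b,d}) + (d.0 + c.0) | c.b.0) → =a=> s1
  s1 = c.0 + c.0 + (d.0 + 0\{b,d}) + (d.0 + c.0) | c.b.0 → =c=> s2, =c=> s3, =c=> s4, =d=> s3, =d=> s4
  s2 = (d.0 + c.0) | b.0 → =b=> s5, =c=> s6, =d=> s6
  s3 = 0 → ∅
  s4 = 0 | c.b.0 → =c=> s6
  s5 = (d.0 + c.0) | 0 → =c=> s7, =d=> s7
  s6 = 0 | b.0 → =b=> s7
  s7 = 0 | 0 → ∅
Q's transition system — 8 states:
  t0 = a.(c.0 + c.0 + (d.0 + 0\{b,d}) + (d.0 + c.0) | d.b.0) → =a=> t1
  t1 = c.0 + c.0 + (d.0 + 0\{b,d}) + (d.0 + c.0) | d.b.0 → =c=> t2, =c=> t3, =d=> t2, =d=> t3, =d=> t4
  t2 = 0 → ∅
  t3 = 0 | d.b.0 → =d=> t5
  t4 = (d.0 + c.0) | b.0 → =b=> t6, =c=> t5, =d=> t5
  t5 = 0 | b.0 → =b=> t7
  t6 = (d.0 + c.0) | 0 → =c=> t7, =d=> t7
  t7 = 0 | 0 → ∅
Partition-refinement fixed point:
  B0 = {s0}
  B1 = {s1}
  B2 = {s3, s7, t2, t7}
  B3 = {s4}
  B4 = {s6, t5}
  B5 = {s2, t4}
  B6 = {s5, t6}
  B7 = {t0}
  B8 = {t1}
  B9 = {t3}
s0 ∈ B0, t0 ∈ B7 → different blocks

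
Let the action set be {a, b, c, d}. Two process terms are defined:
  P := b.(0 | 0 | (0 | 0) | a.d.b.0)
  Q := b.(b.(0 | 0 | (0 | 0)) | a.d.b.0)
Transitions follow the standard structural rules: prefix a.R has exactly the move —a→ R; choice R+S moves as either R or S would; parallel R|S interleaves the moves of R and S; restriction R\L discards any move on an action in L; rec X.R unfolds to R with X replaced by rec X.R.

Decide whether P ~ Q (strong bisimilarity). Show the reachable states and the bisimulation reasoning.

Reachable graph of P (5 states):
  u0 = b.(0 | 0 | (0 | 0) | a.d.b.0) | —b→ u1
  u1 = 0 | 0 | (0 | 0) | a.d.b.0 | —a→ u2
  u2 = 0 | 0 | (0 | 0) | d.b.0 | —d→ u3
  u3 = 0 | 0 | (0 | 0) | b.0 | —b→ u4
  u4 = 0 | 0 | (0 | 0) | 0 | deadlocked
Reachable graph of Q (9 states):
  v0 = b.(b.(0 | 0 | (0 | 0)) | a.d.b.0) | —b→ v1
  v1 = b.(0 | 0 | (0 | 0)) | a.d.b.0 | —a→ v2, —b→ v3
  v2 = b.(0 | 0 | (0 | 0)) | d.b.0 | —b→ v4, —d→ v5
  v3 = 0 | 0 | (0 | 0) | a.d.b.0 | —a→ v4
  v4 = 0 | 0 | (0 | 0) | d.b.0 | —d→ v6
  v5 = b.(0 | 0 | (0 | 0)) | b.0 | —b→ v6, —b→ v7
  v6 = 0 | 0 | (0 | 0) | b.0 | —b→ v8
  v7 = b.(0 | 0 | (0 | 0)) | 0 | —b→ v8
  v8 = 0 | 0 | (0 | 0) | 0 | deadlocked
Partition-refinement fixed point:
  B0 = {u0}
  B1 = {u1, v3}
  B2 = {u2, v4}
  B3 = {u3, v6, v7}
  B4 = {u4, v8}
  B5 = {v0}
  B6 = {v1}
  B7 = {v2}
  B8 = {v5}
u0 ∈ B0, v0 ∈ B5 → different blocks

P ≁ Q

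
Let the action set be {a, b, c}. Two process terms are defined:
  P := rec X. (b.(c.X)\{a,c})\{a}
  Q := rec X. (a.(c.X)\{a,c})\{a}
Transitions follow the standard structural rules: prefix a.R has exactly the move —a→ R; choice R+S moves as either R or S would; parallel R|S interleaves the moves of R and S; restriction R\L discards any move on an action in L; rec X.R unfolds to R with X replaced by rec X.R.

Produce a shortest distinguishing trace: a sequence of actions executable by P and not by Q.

b

P's transition system — 2 states:
  p0 = rec X. (b.(c.X)\{a,c})\{a} :: --b--▸ p1
  p1 = (c.(rec X. (b.(c.X)\{a,c})\{a}))\{a,c}\{a} :: deadlocked
Q's transition system — 1 states:
  q0 = rec X. (a.(c.X)\{a,c})\{a} :: deadlocked
Run σ = ⟨b⟩ on P: start {p0}
  after b @ step 1: {p1}
  P completes σ.
Run σ = ⟨b⟩ on Q: start {q0}
  after b @ step 1: no successor for Q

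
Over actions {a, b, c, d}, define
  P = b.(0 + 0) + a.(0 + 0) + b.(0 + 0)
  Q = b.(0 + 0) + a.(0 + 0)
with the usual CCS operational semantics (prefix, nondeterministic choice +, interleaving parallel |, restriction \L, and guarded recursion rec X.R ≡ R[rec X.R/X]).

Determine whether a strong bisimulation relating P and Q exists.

Reachable graph of P (2 states):
  u0 = b.(0 + 0) + a.(0 + 0) + b.(0 + 0) ⊢ --a--▸ u1, --b--▸ u1
  u1 = 0 + 0 ⊢ (no moves)
Reachable graph of Q (2 states):
  v0 = b.(0 + 0) + a.(0 + 0) ⊢ --a--▸ v1, --b--▸ v1
  v1 = 0 + 0 ⊢ (no moves)
Partition-refinement fixed point:
  B0 = {u0, v0}
  B1 = {u1, v1}
u0 ∈ B0, v0 ∈ B0 → same block

YES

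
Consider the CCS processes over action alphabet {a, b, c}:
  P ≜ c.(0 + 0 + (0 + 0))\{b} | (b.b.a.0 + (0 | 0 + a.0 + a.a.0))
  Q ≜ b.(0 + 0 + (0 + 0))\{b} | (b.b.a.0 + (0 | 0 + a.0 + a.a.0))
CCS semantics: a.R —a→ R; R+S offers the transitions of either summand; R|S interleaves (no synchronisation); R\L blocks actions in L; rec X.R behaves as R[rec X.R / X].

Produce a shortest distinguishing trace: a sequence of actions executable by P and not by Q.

LTS(P): 8 reachable states
  u0 = c.(0 + 0 + (0 + 0))\{b} | (b.b.a.0 + (0 | 0 + a.0 + a.a.0)) ⊢ -a-> u1, -a-> u2, -b-> u3, -c-> u4
  u1 = c.(0 + 0 + (0 + 0))\{b} | 0 ⊢ -c-> u5
  u2 = c.(0 + 0 + (0 + 0))\{b} | a.0 ⊢ -a-> u1, -c-> u6
  u3 = c.(0 + 0 + (0 + 0))\{b} | b.a.0 ⊢ -b-> u2, -c-> u7
  u4 = (0 + 0 + (0 + 0))\{b} | (b.b.a.0 + (0 | 0 + a.0 + a.a.0)) ⊢ -a-> u5, -a-> u6, -b-> u7
  u5 = (0 + 0 + (0 + 0))\{b} | 0 ⊢ stopped
  u6 = (0 + 0 + (0 + 0))\{b} | a.0 ⊢ -a-> u5
  u7 = (0 + 0 + (0 + 0))\{b} | b.a.0 ⊢ -b-> u6
LTS(Q): 8 reachable states
  v0 = b.(0 + 0 + (0 + 0))\{b} | (b.b.a.0 + (0 | 0 + a.0 + a.a.0)) ⊢ -a-> v1, -a-> v2, -b-> v3, -b-> v4
  v1 = b.(0 + 0 + (0 + 0))\{b} | 0 ⊢ -b-> v5
  v2 = b.(0 + 0 + (0 + 0))\{b} | a.0 ⊢ -a-> v1, -b-> v6
  v3 = (0 + 0 + (0 + 0))\{b} | (b.b.a.0 + (0 | 0 + a.0 + a.a.0)) ⊢ -a-> v5, -a-> v6, -b-> v7
  v4 = b.(0 + 0 + (0 + 0))\{b} | b.a.0 ⊢ -b-> v2, -b-> v7
  v5 = (0 + 0 + (0 + 0))\{b} | 0 ⊢ stopped
  v6 = (0 + 0 + (0 + 0))\{b} | a.0 ⊢ -a-> v5
  v7 = (0 + 0 + (0 + 0))\{b} | b.a.0 ⊢ -b-> v6
Executing c from P (initial set {u0}):
  after c @ step 1: {u4}
  P completes σ.
Executing c from Q (initial set {v0}):
  after c @ step 1: ∅ (Q stuck)

c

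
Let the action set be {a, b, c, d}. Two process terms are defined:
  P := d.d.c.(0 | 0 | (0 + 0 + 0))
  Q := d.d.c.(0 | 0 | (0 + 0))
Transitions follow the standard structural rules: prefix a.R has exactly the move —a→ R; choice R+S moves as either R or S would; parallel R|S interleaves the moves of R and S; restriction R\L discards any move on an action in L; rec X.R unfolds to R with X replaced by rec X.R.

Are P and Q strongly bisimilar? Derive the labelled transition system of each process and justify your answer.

P ~ Q

Reachable graph of P (4 states):
  s0 = d.d.c.(0 | 0 | (0 + 0 + 0)) → —d→ s1
  s1 = d.c.(0 | 0 | (0 + 0 + 0)) → —d→ s2
  s2 = c.(0 | 0 | (0 + 0 + 0)) → —c→ s3
  s3 = 0 | 0 | (0 + 0 + 0) → (no moves)
Reachable graph of Q (4 states):
  t0 = d.d.c.(0 | 0 | (0 + 0)) → —d→ t1
  t1 = d.c.(0 | 0 | (0 + 0)) → —d→ t2
  t2 = c.(0 | 0 | (0 + 0)) → —c→ t3
  t3 = 0 | 0 | (0 + 0) → (no moves)
Partition-refinement fixed point:
  B0 = {s0, t0}
  B1 = {s1, t1}
  B2 = {s2, t2}
  B3 = {s3, t3}
s0 ∈ B0, t0 ∈ B0 → same block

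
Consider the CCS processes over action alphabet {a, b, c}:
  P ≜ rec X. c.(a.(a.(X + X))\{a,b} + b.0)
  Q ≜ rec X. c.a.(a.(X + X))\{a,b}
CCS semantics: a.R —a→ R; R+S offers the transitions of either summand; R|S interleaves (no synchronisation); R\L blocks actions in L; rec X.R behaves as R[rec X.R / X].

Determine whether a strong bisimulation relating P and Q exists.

not bisimilar

Reachable graph of P (4 states):
  m0 = rec X. c.(a.(a.(X + X))\{a,b} + b.0) :: -c-> m1
  m1 = a.(a.((rec X. c.(a.(a.(X + X))\{a,b} + b.0)) + (rec X. c.(a.(a.(X + X))\{a,b} + b.0))))\{a,b} + b.0 :: -a-> m2, -b-> m3
  m2 = (a.((rec X. c.(a.(a.(X + X))\{a,b} + b.0)) + (rec X. c.(a.(a.(X + X))\{a,b} + b.0))))\{a,b} :: ·
  m3 = 0 :: ·
Reachable graph of Q (3 states):
  n0 = rec X. c.a.(a.(X + X))\{a,b} :: -c-> n1
  n1 = a.(a.((rec X. c.a.(a.(X + X))\{a,b}) + (rec X. c.a.(a.(X + X))\{a,b})))\{a,b} :: -a-> n2
  n2 = (a.((rec X. c.a.(a.(X + X))\{a,b}) + (rec X. c.a.(a.(X + X))\{a,b})))\{a,b} :: ·
Bisimilarity quotient blocks:
  B0 = {m0}
  B1 = {m1}
  B2 = {m2, m3, n2}
  B3 = {n0}
  B4 = {n1}
m0 ∈ B0, n0 ∈ B3 → different blocks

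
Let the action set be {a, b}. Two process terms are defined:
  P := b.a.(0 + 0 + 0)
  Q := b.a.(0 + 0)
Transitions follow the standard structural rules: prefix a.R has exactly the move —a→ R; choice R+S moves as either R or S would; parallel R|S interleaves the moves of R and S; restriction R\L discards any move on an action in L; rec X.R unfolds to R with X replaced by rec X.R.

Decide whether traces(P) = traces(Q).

trace-equivalent

LTS(P): 3 reachable states
  u0 = b.a.(0 + 0 + 0) has moves ··b··> u1
  u1 = a.(0 + 0 + 0) has moves ··a··> u2
  u2 = 0 + 0 + 0 has moves deadlocked
LTS(Q): 3 reachable states
  v0 = b.a.(0 + 0) has moves ··b··> v1
  v1 = a.(0 + 0) has moves ··a··> v2
  v2 = 0 + 0 has moves deadlocked
Partition-refinement fixed point:
  B0 = {u0, v0}
  B1 = {u1, v1}
  B2 = {u2, v2}
u0 ∈ B0, v0 ∈ B0 → same block
Bisimilar ⇒ trace-equivalent.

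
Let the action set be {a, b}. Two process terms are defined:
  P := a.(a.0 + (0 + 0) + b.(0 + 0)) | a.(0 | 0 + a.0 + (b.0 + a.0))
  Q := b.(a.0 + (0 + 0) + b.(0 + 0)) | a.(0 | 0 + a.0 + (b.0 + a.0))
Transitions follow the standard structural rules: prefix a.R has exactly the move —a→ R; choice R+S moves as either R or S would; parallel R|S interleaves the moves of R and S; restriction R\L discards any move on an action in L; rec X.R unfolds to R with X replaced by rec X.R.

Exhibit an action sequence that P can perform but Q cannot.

aaa

Reachable graph of P (12 states):
  s0 = a.(a.0 + (0 + 0) + b.(0 + 0)) | a.(0 | 0 + a.0 + (b.0 + a.0)) has moves ··a··> s1, ··a··> s2
  s1 = (a.0 + (0 + 0) + b.(0 + 0)) | a.(0 | 0 + a.0 + (b.0 + a.0)) has moves ··a··> s3, ··a··> s4, ··b··> s5
  s2 = a.(a.0 + (0 + 0) + b.(0 + 0)) | (0 | 0 + a.0 + (b.0 + a.0)) has moves ··a··> s3, ··a··> s6, ··b··> s6
  s3 = (a.0 + (0 + 0) + b.(0 + 0)) | (0 | 0 + a.0 + (b.0 + a.0)) has moves ··a··> s7, ··a··> s8, ··b··> s7, ··b··> s9
  s4 = 0 | a.(0 | 0 + a.0 + (b.0 + a.0)) has moves ··a··> s8
  s5 = (0 + 0) | a.(0 | 0 + a.0 + (b.0 + a.0)) has moves ··a··> s9
  s6 = a.(a.0 + (0 + 0) + b.(0 + 0)) | 0 has moves ··a··> s7
  s7 = (a.0 + (0 + 0) + b.(0 + 0)) | 0 has moves ··a··> s10, ··b··> s11
  s8 = 0 | (0 | 0 + a.0 + (b.0 + a.0)) has moves ··a··> s10, ··b··> s10
  s9 = (0 + 0) | (0 | 0 + a.0 + (b.0 + a.0)) has moves ··a··> s11, ··b··> s11
  s10 = 0 | 0 has moves ·
  s11 = (0 + 0) | 0 has moves ·
Reachable graph of Q (12 states):
  t0 = b.(a.0 + (0 + 0) + b.(0 + 0)) | a.(0 | 0 + a.0 + (b.0 + a.0)) has moves ··a··> t1, ··b··> t2
  t1 = b.(a.0 + (0 + 0) + b.(0 + 0)) | (0 | 0 + a.0 + (b.0 + a.0)) has moves ··a··> t3, ··b··> t3, ··b··> t4
  t2 = (a.0 + (0 + 0) + b.(0 + 0)) | a.(0 | 0 + a.0 + (b.0 + a.0)) has moves ··a··> t4, ··a··> t5, ··b··> t6
  t3 = b.(a.0 + (0 + 0) + b.(0 + 0)) | 0 has moves ··b··> t7
  t4 = (a.0 + (0 + 0) + b.(0 + 0)) | (0 | 0 + a.0 + (b.0 + a.0)) has moves ··a··> t7, ··a··> t8, ··b··> t7, ··b··> t9
  t5 = 0 | a.(0 | 0 + a.0 + (b.0 + a.0)) has moves ··a··> t8
  t6 = (0 + 0) | a.(0 | 0 + a.0 + (b.0 + a.0)) has moves ··a··> t9
  t7 = (a.0 + (0 + 0) + b.(0 + 0)) | 0 has moves ··a··> t10, ··b··> t11
  t8 = 0 | (0 | 0 + a.0 + (b.0 + a.0)) has moves ··a··> t10, ··b··> t10
  t9 = (0 + 0) | (0 | 0 + a.0 + (b.0 + a.0)) has moves ··a··> t11, ··b··> t11
  t10 = 0 | 0 has moves ·
  t11 = (0 + 0) | 0 has moves ·
Run σ = ⟨aaa⟩ on P: start {s0}
  [1] a ⇒ {s1, s2}
  [2] a ⇒ {s3, s4, s6}
  [3] a ⇒ {s7, s8}
  — P admits the full trace.
Run σ = ⟨aaa⟩ on Q: start {t0}
  [1] a ⇒ {t1}
  [2] a ⇒ {t3}
  [3] a ⇒ ∅  — Q cannot continue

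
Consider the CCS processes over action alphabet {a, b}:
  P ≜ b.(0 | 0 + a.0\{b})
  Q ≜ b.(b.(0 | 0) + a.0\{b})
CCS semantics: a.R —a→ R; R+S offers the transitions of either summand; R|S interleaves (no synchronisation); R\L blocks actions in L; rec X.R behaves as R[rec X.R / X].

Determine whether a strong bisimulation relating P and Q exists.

not bisimilar

Reachable graph of P (3 states):
  u0 = b.(0 | 0 + a.0\{b}) :: —b→ u1
  u1 = 0 | 0 + a.0\{b} :: —a→ u2
  u2 = 0\{b} :: ·
Reachable graph of Q (4 states):
  v0 = b.(b.(0 | 0) + a.0\{b}) :: —b→ v1
  v1 = b.(0 | 0) + a.0\{b} :: —a→ v2, —b→ v3
  v2 = 0\{b} :: ·
  v3 = 0 | 0 :: ·
Bisimilarity quotient blocks:
  B0 = {u0}
  B1 = {u1}
  B2 = {u2, v2, v3}
  B3 = {v0}
  B4 = {v1}
u0 ∈ B0, v0 ∈ B3 → different blocks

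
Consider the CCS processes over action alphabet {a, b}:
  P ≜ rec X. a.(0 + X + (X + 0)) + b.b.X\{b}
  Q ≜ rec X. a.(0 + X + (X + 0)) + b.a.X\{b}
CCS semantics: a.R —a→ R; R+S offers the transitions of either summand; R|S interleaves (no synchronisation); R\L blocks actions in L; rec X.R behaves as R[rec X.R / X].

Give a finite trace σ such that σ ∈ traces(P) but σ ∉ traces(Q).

bb

LTS(P): 5 reachable states
  p0 = rec X. a.(0 + X + (X + 0)) + b.b.X\{b} :: -a-> p1, -b-> p2
  p1 = 0 + (rec X. a.(0 + X + (X + 0)) + b.b.X\{b}) + ((rec X. a.(0 + X + (X + 0)) + b.b.X\{b}) + 0) :: -a-> p1, -b-> p2
  p2 = b.(rec X. a.(0 + X + (X + 0)) + b.b.X\{b})\{b} :: -b-> p3
  p3 = (rec X. a.(0 + X + (X + 0)) + b.b.X\{b})\{b} :: -a-> p4
  p4 = (0 + (rec X. a.(0 + X + (X + 0)) + b.b.X\{b}) + ((rec X. a.(0 + X + (X + 0)) + b.b.X\{b}) + 0))\{b} :: -a-> p4
LTS(Q): 5 reachable states
  q0 = rec X. a.(0 + X + (X + 0)) + b.a.X\{b} :: -a-> q1, -b-> q2
  q1 = 0 + (rec X. a.(0 + X + (X + 0)) + b.a.X\{b}) + ((rec X. a.(0 + X + (X + 0)) + b.a.X\{b}) + 0) :: -a-> q1, -b-> q2
  q2 = a.(rec X. a.(0 + X + (X + 0)) + b.a.X\{b})\{b} :: -a-> q3
  q3 = (rec X. a.(0 + X + (X + 0)) + b.a.X\{b})\{b} :: -a-> q4
  q4 = (0 + (rec X. a.(0 + X + (X + 0)) + b.a.X\{b}) + ((rec X. a.(0 + X + (X + 0)) + b.a.X\{b}) + 0))\{b} :: -a-> q4
Run σ = ⟨bb⟩ on P: start {p0}
  after b @ step 1: {p2}
  after b @ step 2: {p3}
  — P admits the full trace.
Run σ = ⟨bb⟩ on Q: start {q0}
  after b @ step 1: {q2}
  after b @ step 2: ∅ (Q stuck)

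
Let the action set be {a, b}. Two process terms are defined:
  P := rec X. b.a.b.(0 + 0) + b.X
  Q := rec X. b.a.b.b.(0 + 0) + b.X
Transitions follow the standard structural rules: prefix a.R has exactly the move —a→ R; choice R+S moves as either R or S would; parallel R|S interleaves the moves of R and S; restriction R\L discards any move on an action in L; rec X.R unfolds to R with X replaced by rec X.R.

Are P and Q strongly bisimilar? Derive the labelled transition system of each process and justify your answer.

P ≁ Q

P's transition system — 4 states:
  p0 = rec X. b.a.b.(0 + 0) + b.X has moves —b→ p0, —b→ p1
  p1 = a.b.(0 + 0) has moves —a→ p2
  p2 = b.(0 + 0) has moves —b→ p3
  p3 = 0 + 0 has moves ·
Q's transition system — 5 states:
  q0 = rec X. b.a.b.b.(0 + 0) + b.X has moves —b→ q0, —b→ q1
  q1 = a.b.b.(0 + 0) has moves —a→ q2
  q2 = b.b.(0 + 0) has moves —b→ q3
  q3 = b.(0 + 0) has moves —b→ q4
  q4 = 0 + 0 has moves ·
Bisimilarity quotient blocks:
  B0 = {p0}
  B1 = {p1}
  B2 = {p2, q3}
  B3 = {p3, q4}
  B4 = {q0}
  B5 = {q1}
  B6 = {q2}
p0 ∈ B0, q0 ∈ B4 → different blocks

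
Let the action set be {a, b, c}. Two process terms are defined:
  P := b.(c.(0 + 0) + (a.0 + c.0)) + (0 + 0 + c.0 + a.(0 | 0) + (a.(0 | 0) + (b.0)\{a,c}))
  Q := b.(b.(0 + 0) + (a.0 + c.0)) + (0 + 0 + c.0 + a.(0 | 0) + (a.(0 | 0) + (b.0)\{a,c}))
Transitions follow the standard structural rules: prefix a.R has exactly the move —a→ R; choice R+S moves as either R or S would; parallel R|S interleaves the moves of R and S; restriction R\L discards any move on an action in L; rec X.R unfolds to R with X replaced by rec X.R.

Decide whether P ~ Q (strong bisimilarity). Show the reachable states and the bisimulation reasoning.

not bisimilar

P's transition system — 6 states:
  p0 = b.(c.(0 + 0) + (a.0 + c.0)) + (0 + 0 + c.0 + a.(0 | 0) + (a.(0 | 0) + (b.0)\{a,c})) has moves -a-> p1, -b-> p2, -b-> p3, -c-> p4
  p1 = 0 | 0 has moves stopped
  p2 = 0\{a,c} has moves stopped
  p3 = c.(0 + 0) + (a.0 + c.0) has moves -a-> p4, -c-> p4, -c-> p5
  p4 = 0 has moves stopped
  p5 = 0 + 0 has moves stopped
Q's transition system — 6 states:
  q0 = b.(b.(0 + 0) + (a.0 + c.0)) + (0 + 0 + c.0 + a.(0 | 0) + (a.(0 | 0) + (b.0)\{a,c})) has moves -a-> q1, -b-> q2, -b-> q3, -c-> q4
  q1 = 0 | 0 has moves stopped
  q2 = 0\{a,c} has moves stopped
  q3 = b.(0 + 0) + (a.0 + c.0) has moves -a-> q4, -b-> q5, -c-> q4
  q4 = 0 has moves stopped
  q5 = 0 + 0 has moves stopped
Coarsest stable partition (strong bisimilarity classes):
  B0 = {p0}
  B1 = {p1, p2, p4, p5, q1, q2, q4, q5}
  B2 = {p3}
  B3 = {q0}
  B4 = {q3}
p0 ∈ B0, q0 ∈ B3 → different blocks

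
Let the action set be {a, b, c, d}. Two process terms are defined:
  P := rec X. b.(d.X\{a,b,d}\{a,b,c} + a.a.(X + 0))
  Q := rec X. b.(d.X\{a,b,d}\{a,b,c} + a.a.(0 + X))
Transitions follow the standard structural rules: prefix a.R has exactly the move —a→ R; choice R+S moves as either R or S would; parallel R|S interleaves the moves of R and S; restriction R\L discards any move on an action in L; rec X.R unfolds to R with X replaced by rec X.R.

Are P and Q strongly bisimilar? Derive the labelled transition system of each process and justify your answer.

P ~ Q

P's transition system — 5 states:
  p0 = rec X. b.(d.X\{a,b,d}\{a,b,c} + a.a.(X + 0)) | =b=> p1
  p1 = d.(rec X. b.(d.X\{a,b,d}\{a,b,c} + a.a.(X + 0)))\{a,b,d}\{a,b,c} + a.a.((rec X. b.(d.X\{a,b,d}\{a,b,c} + a.a.(X + 0))) + 0) | =a=> p2, =d=> p3
  p2 = a.((rec X. b.(d.X\{a,b,d}\{a,b,c} + a.a.(X + 0))) + 0) | =a=> p4
  p3 = (rec X. b.(d.X\{a,b,d}\{a,b,c} + a.a.(X + 0)))\{a,b,d}\{a,b,c} | ·
  p4 = (rec X. b.(d.X\{a,b,d}\{a,b,c} + a.a.(X + 0))) + 0 | =b=> p1
Q's transition system — 5 states:
  q0 = rec X. b.(d.X\{a,b,d}\{a,b,c} + a.a.(0 + X)) | =b=> q1
  q1 = d.(rec X. b.(d.X\{a,b,d}\{a,b,c} + a.a.(0 + X)))\{a,b,d}\{a,b,c} + a.a.(0 + (rec X. b.(d.X\{a,b,d}\{a,b,c} + a.a.(0 + X)))) | =a=> q2, =d=> q3
  q2 = a.(0 + (rec X. b.(d.X\{a,b,d}\{a,b,c} + a.a.(0 + X)))) | =a=> q4
  q3 = (rec X. b.(d.X\{a,b,d}\{a,b,c} + a.a.(0 + X)))\{a,b,d}\{a,b,c} | ·
  q4 = 0 + (rec X. b.(d.X\{a,b,d}\{a,b,c} + a.a.(0 + X))) | =b=> q1
Coarsest stable partition (strong bisimilarity classes):
  B0 = {p0, p4, q0, q4}
  B1 = {p1, q1}
  B2 = {p3, q3}
  B3 = {p2, q2}
p0 ∈ B0, q0 ∈ B0 → same block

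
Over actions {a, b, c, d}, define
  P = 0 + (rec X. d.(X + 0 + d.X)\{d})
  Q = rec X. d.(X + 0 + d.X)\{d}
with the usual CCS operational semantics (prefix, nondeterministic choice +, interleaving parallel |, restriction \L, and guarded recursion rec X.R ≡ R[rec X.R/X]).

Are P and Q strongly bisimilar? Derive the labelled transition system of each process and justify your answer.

P's transition system — 2 states:
  p0 = 0 + (rec X. d.(X + 0 + d.X)\{d}) | -d-> p1
  p1 = ((rec X. d.(X + 0 + d.X)\{d}) + 0 + d.(rec X. d.(X + 0 + d.X)\{d}))\{d} | ·
Q's transition system — 2 states:
  q0 = rec X. d.(X + 0 + d.X)\{d} | -d-> q1
  q1 = ((rec X. d.(X + 0 + d.X)\{d}) + 0 + d.(rec X. d.(X + 0 + d.X)\{d}))\{d} | ·
Coarsest stable partition (strong bisimilarity classes):
  B0 = {p0, q0}
  B1 = {p1, q1}
p0 ∈ B0, q0 ∈ B0 → same block

YES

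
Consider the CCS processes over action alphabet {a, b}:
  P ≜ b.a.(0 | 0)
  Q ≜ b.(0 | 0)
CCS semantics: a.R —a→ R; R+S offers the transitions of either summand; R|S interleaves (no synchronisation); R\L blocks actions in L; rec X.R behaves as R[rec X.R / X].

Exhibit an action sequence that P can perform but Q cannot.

ba

Reachable graph of P (3 states):
  p0 = b.a.(0 | 0) | --b--▸ p1
  p1 = a.(0 | 0) | --a--▸ p2
  p2 = 0 | 0 | ·
Reachable graph of Q (2 states):
  q0 = b.(0 | 0) | --b--▸ q1
  q1 = 0 | 0 | ·
Trace ⟨ba⟩ through P, begin at {p0}:
  after b @ step 1: {p1}
  after a @ step 2: {p2}
  P completes σ.
Trace ⟨ba⟩ through Q, begin at {q0}:
  after b @ step 1: {q1}
  after a @ step 2: ∅ (Q stuck)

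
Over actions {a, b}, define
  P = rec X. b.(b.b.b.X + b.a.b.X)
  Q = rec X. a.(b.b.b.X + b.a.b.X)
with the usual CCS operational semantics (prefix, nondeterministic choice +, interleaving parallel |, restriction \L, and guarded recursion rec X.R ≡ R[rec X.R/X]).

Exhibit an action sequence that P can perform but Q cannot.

b

P's transition system — 5 states:
  u0 = rec X. b.(b.b.b.X + b.a.b.X) → -b-> u1
  u1 = b.b.b.(rec X. b.(b.b.b.X + b.a.b.X)) + b.a.b.(rec X. b.(b.b.b.X + b.a.b.X)) → -b-> u2, -b-> u3
  u2 = a.b.(rec X. b.(b.b.b.X + b.a.b.X)) → -a-> u4
  u3 = b.b.(rec X. b.(b.b.b.X + b.a.b.X)) → -b-> u4
  u4 = b.(rec X. b.(b.b.b.X + b.a.b.X)) → -b-> u0
Q's transition system — 5 states:
  v0 = rec X. a.(b.b.b.X + b.a.b.X) → -a-> v1
  v1 = b.b.b.(rec X. a.(b.b.b.X + b.a.b.X)) + b.a.b.(rec X. a.(b.b.b.X + b.a.b.X)) → -b-> v2, -b-> v3
  v2 = a.b.(rec X. a.(b.b.b.X + b.a.b.X)) → -a-> v4
  v3 = b.b.(rec X. a.(b.b.b.X + b.a.b.X)) → -b-> v4
  v4 = b.(rec X. a.(b.b.b.X + b.a.b.X)) → -b-> v0
Executing b from P (initial set {u0}):
  step 1 (b): {u1}
  ✓ P
Executing b from Q (initial set {v0}):
  step 1 (b): ∅ (Q stuck)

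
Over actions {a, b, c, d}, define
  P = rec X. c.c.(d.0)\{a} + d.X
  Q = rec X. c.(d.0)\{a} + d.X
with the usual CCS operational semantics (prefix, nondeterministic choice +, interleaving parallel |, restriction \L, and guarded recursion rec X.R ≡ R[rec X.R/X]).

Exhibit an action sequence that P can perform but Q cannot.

cc

P's transition system — 4 states:
  m0 = rec X. c.c.(d.0)\{a} + d.X → =c=> m1, =d=> m0
  m1 = c.(d.0)\{a} → =c=> m2
  m2 = (d.0)\{a} → =d=> m3
  m3 = 0\{a} → deadlocked
Q's transition system — 3 states:
  n0 = rec X. c.(d.0)\{a} + d.X → =c=> n1, =d=> n0
  n1 = (d.0)\{a} → =d=> n2
  n2 = 0\{a} → deadlocked
Run σ = ⟨cc⟩ on P: start {m0}
  step 1 (c): {m1}
  step 2 (c): {m2}
  P completes σ.
Run σ = ⟨cc⟩ on Q: start {n0}
  step 1 (c): {n1}
  step 2 (c): no successor for Q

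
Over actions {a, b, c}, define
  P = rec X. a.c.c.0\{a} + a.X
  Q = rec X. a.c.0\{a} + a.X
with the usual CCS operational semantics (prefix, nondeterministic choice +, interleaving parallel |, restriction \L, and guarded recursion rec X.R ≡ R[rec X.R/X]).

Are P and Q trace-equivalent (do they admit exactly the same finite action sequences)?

Reachable graph of P (4 states):
  u0 = rec X. a.c.c.0\{a} + a.X :: ··a··> u0, ··a··> u1
  u1 = c.c.0\{a} :: ··c··> u2
  u2 = c.0\{a} :: ··c··> u3
  u3 = 0\{a} :: (no moves)
Reachable graph of Q (3 states):
  v0 = rec X. a.c.0\{a} + a.X :: ··a··> v0, ··a··> v1
  v1 = c.0\{a} :: ··c··> v2
  v2 = 0\{a} :: (no moves)
Executing acc from P (initial set {u0}):
  [1] a ⇒ {u0, u1}
  [2] c ⇒ {u2}
  [3] c ⇒ {u3}
  — P admits the full trace.
Executing acc from Q (initial set {v0}):
  [1] a ⇒ {v0, v1}
  [2] c ⇒ {v2}
  [3] c ⇒ ∅ (Q stuck)

trace-distinct — witness ⟨acc⟩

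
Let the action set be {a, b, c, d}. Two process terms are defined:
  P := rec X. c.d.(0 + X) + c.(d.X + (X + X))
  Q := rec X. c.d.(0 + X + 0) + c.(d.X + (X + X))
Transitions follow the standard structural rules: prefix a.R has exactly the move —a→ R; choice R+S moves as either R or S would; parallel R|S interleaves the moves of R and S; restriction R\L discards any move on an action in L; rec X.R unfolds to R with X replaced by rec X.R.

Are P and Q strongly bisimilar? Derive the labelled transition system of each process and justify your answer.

YES

Reachable graph of P (4 states):
  p0 = rec X. c.d.(0 + X) + c.(d.X + (X + X)) :: ··c··> p1, ··c··> p2
  p1 = d.(0 + (rec X. c.d.(0 + X) + c.(d.X + (X + X)))) :: ··d··> p3
  p2 = d.(rec X. c.d.(0 + X) + c.(d.X + (X + X))) + ((rec X. c.d.(0 + X) + c.(d.X + (X + X))) + (rec X. c.d.(0 + X) + c.(d.X + (X + X)))) :: ··c··> p1, ··c··> p2, ··d··> p0
  p3 = 0 + (rec X. c.d.(0 + X) + c.(d.X + (X + X))) :: ··c··> p1, ··c··> p2
Reachable graph of Q (4 states):
  q0 = rec X. c.d.(0 + X + 0) + c.(d.X + (X + X)) :: ··c··> q1, ··c··> q2
  q1 = d.(0 + (rec X. c.d.(0 + X + 0) + c.(d.X + (X + X))) + 0) :: ··d··> q3
  q2 = d.(rec X. c.d.(0 + X + 0) + c.(d.X + (X + X))) + ((rec X. c.d.(0 + X + 0) + c.(d.X + (X + X))) + (rec X. c.d.(0 + X + 0) + c.(d.X + (X + X)))) :: ··c··> q1, ··c··> q2, ··d··> q0
  q3 = 0 + (rec X. c.d.(0 + X + 0) + c.(d.X + (X + X))) + 0 :: ··c··> q1, ··c··> q2
Bisimilarity quotient blocks:
  B0 = {p0, p3, q0, q3}
  B1 = {p1, q1}
  B2 = {p2, q2}
p0 ∈ B0, q0 ∈ B0 → same block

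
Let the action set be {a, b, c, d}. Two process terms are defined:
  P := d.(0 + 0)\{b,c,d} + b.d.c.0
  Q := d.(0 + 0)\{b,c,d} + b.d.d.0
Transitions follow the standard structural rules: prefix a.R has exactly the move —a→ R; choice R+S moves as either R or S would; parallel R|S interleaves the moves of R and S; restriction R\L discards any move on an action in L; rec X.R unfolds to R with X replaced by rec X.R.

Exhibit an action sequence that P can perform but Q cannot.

LTS(P): 5 reachable states
  s0 = d.(0 + 0)\{b,c,d} + b.d.c.0 has moves ··b··> s1, ··d··> s2
  s1 = d.c.0 has moves ··d··> s3
  s2 = (0 + 0)\{b,c,d} has moves deadlocked
  s3 = c.0 has moves ··c··> s4
  s4 = 0 has moves deadlocked
LTS(Q): 5 reachable states
  t0 = d.(0 + 0)\{b,c,d} + b.d.d.0 has moves ··b··> t1, ··d··> t2
  t1 = d.d.0 has moves ··d··> t3
  t2 = (0 + 0)\{b,c,d} has moves deadlocked
  t3 = d.0 has moves ··d··> t4
  t4 = 0 has moves deadlocked
Trace ⟨bdc⟩ through P, begin at {s0}:
  after b @ step 1: {s1}
  after d @ step 2: {s3}
  after c @ step 3: {s4}
  ✓ P
Trace ⟨bdc⟩ through Q, begin at {t0}:
  after b @ step 1: {t1}
  after d @ step 2: {t3}
  after c @ step 3: ∅  — Q cannot continue

bdc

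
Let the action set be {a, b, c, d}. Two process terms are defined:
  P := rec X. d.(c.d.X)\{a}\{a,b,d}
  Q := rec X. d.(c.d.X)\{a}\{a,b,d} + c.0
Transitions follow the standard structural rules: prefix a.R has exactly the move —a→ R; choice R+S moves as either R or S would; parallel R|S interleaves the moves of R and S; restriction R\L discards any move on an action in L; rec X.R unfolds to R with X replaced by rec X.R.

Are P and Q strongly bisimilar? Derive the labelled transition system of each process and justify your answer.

not bisimilar

LTS(P): 3 reachable states
  u0 = rec X. d.(c.d.X)\{a}\{a,b,d} :: ··d··> u1
  u1 = (c.d.(rec X. d.(c.d.X)\{a}\{a,b,d}))\{a}\{a,b,d} :: ··c··> u2
  u2 = (d.(rec X. d.(c.d.X)\{a}\{a,b,d}))\{a}\{a,b,d} :: stopped
LTS(Q): 4 reachable states
  v0 = rec X. d.(c.d.X)\{a}\{a,b,d} + c.0 :: ··c··> v1, ··d··> v2
  v1 = 0 :: stopped
  v2 = (c.d.(rec X. d.(c.d.X)\{a}\{a,b,d} + c.0))\{a}\{a,b,d} :: ··c··> v3
  v3 = (d.(rec X. d.(c.d.X)\{a}\{a,b,d} + c.0))\{a}\{a,b,d} :: stopped
Bisimilarity quotient blocks:
  B0 = {u0}
  B1 = {u1, v2}
  B2 = {u2, v1, v3}
  B3 = {v0}
u0 ∈ B0, v0 ∈ B3 → different blocks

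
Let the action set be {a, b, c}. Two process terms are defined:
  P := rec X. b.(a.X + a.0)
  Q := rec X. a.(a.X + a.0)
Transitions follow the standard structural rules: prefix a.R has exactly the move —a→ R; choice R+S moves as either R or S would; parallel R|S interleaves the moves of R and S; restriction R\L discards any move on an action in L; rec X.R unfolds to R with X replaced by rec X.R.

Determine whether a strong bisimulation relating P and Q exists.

NO

P's transition system — 3 states:
  u0 = rec X. b.(a.X + a.0) :: —b→ u1
  u1 = a.(rec X. b.(a.X + a.0)) + a.0 :: —a→ u0, —a→ u2
  u2 = 0 :: (no moves)
Q's transition system — 3 states:
  v0 = rec X. a.(a.X + a.0) :: —a→ v1
  v1 = a.(rec X. a.(a.X + a.0)) + a.0 :: —a→ v0, —a→ v2
  v2 = 0 :: (no moves)
Bisimilarity quotient blocks:
  B0 = {u0}
  B1 = {u1}
  B2 = {u2, v2}
  B3 = {v0}
  B4 = {v1}
u0 ∈ B0, v0 ∈ B3 → different blocks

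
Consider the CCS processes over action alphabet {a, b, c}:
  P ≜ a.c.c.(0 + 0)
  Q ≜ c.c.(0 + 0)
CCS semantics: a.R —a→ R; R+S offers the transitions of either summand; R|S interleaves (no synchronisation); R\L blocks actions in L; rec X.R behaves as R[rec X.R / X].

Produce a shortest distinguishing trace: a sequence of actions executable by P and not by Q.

P's transition system — 4 states:
  u0 = a.c.c.(0 + 0) :: --a--▸ u1
  u1 = c.c.(0 + 0) :: --c--▸ u2
  u2 = c.(0 + 0) :: --c--▸ u3
  u3 = 0 + 0 :: ∅
Q's transition system — 3 states:
  v0 = c.c.(0 + 0) :: --c--▸ v1
  v1 = c.(0 + 0) :: --c--▸ v2
  v2 = 0 + 0 :: ∅
Trace ⟨a⟩ through P, begin at {u0}:
  step 1 (a): {u1}
  P completes σ.
Trace ⟨a⟩ through Q, begin at {v0}:
  step 1 (a): ∅ (Q stuck)

a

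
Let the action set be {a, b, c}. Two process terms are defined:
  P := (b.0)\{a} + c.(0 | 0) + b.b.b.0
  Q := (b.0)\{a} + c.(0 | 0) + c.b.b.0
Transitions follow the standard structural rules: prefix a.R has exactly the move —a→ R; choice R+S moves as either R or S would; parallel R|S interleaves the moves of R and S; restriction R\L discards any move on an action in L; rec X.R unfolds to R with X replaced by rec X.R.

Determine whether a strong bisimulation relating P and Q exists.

LTS(P): 6 reachable states
  p0 = (b.0)\{a} + c.(0 | 0) + b.b.b.0 → -b-> p1, -b-> p2, -c-> p3
  p1 = 0\{a} → deadlocked
  p2 = b.b.0 → -b-> p4
  p3 = 0 | 0 → deadlocked
  p4 = b.0 → -b-> p5
  p5 = 0 → deadlocked
LTS(Q): 6 reachable states
  q0 = (b.0)\{a} + c.(0 | 0) + c.b.b.0 → -b-> q1, -c-> q2, -c-> q3
  q1 = 0\{a} → deadlocked
  q2 = 0 | 0 → deadlocked
  q3 = b.b.0 → -b-> q4
  q4 = b.0 → -b-> q5
  q5 = 0 → deadlocked
Coarsest stable partition (strong bisimilarity classes):
  B0 = {p0}
  B1 = {p1, p3, p5, q1, q2, q5}
  B2 = {p2, q3}
  B3 = {p4, q4}
  B4 = {q0}
p0 ∈ B0, q0 ∈ B4 → different blocks

NO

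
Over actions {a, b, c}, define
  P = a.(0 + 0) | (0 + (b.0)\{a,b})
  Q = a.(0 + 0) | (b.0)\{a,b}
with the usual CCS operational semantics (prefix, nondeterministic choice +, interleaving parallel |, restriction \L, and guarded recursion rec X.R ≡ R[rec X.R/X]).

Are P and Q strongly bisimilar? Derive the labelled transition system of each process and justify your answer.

P ~ Q

Reachable graph of P (2 states):
  p0 = a.(0 + 0) | (0 + (b.0)\{a,b}) | --a--▸ p1
  p1 = (0 + 0) | (0 + (b.0)\{a,b}) | deadlocked
Reachable graph of Q (2 states):
  q0 = a.(0 + 0) | (b.0)\{a,b} | --a--▸ q1
  q1 = (0 + 0) | (b.0)\{a,b} | deadlocked
Bisimilarity quotient blocks:
  B0 = {p0, q0}
  B1 = {p1, q1}
p0 ∈ B0, q0 ∈ B0 → same block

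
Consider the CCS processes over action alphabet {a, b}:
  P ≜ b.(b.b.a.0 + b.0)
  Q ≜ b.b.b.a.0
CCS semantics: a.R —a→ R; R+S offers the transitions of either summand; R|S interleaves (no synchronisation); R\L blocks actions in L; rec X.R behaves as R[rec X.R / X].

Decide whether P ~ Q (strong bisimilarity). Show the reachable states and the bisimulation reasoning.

P ≁ Q

Reachable graph of P (5 states):
  m0 = b.(b.b.a.0 + b.0) ⊢ -b-> m1
  m1 = b.b.a.0 + b.0 ⊢ -b-> m2, -b-> m3
  m2 = 0 ⊢ (no moves)
  m3 = b.a.0 ⊢ -b-> m4
  m4 = a.0 ⊢ -a-> m2
Reachable graph of Q (5 states):
  n0 = b.b.b.a.0 ⊢ -b-> n1
  n1 = b.b.a.0 ⊢ -b-> n2
  n2 = b.a.0 ⊢ -b-> n3
  n3 = a.0 ⊢ -a-> n4
  n4 = 0 ⊢ (no moves)
Coarsest stable partition (strong bisimilarity classes):
  B0 = {m0}
  B1 = {m1}
  B2 = {m3, n2}
  B3 = {m4, n3}
  B4 = {m2, n4}
  B5 = {n0}
  B6 = {n1}
m0 ∈ B0, n0 ∈ B5 → different blocks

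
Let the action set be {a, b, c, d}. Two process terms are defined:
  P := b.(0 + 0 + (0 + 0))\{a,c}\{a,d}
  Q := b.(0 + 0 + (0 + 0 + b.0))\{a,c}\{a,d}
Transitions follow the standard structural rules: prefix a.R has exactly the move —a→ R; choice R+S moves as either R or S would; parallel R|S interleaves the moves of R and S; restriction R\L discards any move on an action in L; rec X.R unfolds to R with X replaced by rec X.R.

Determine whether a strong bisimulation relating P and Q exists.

LTS(P): 2 reachable states
  m0 = b.(0 + 0 + (0 + 0))\{a,c}\{a,d} | --b--▸ m1
  m1 = (0 + 0 + (0 + 0))\{a,c}\{a,d} | ·
LTS(Q): 3 reachable states
  n0 = b.(0 + 0 + (0 + 0 + b.0))\{a,c}\{a,d} | --b--▸ n1
  n1 = (0 + 0 + (0 + 0 + b.0))\{a,c}\{a,d} | --b--▸ n2
  n2 = 0\{a,c}\{a,d} | ·
Partition-refinement fixed point:
  B0 = {m0, n1}
  B1 = {m1, n2}
  B2 = {n0}
m0 ∈ B0, n0 ∈ B2 → different blocks

not bisimilar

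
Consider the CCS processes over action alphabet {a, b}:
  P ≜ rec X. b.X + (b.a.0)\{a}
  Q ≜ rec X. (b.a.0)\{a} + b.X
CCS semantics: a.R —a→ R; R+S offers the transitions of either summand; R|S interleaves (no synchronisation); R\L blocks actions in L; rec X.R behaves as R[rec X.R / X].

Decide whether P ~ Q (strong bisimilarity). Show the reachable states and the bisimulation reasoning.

bisimilar

Reachable graph of P (2 states):
  m0 = rec X. b.X + (b.a.0)\{a} :: =b=> m0, =b=> m1
  m1 = (a.0)\{a} :: ∅
Reachable graph of Q (2 states):
  n0 = rec X. (b.a.0)\{a} + b.X :: =b=> n0, =b=> n1
  n1 = (a.0)\{a} :: ∅
Partition-refinement fixed point:
  B0 = {m0, n0}
  B1 = {m1, n1}
m0 ∈ B0, n0 ∈ B0 → same block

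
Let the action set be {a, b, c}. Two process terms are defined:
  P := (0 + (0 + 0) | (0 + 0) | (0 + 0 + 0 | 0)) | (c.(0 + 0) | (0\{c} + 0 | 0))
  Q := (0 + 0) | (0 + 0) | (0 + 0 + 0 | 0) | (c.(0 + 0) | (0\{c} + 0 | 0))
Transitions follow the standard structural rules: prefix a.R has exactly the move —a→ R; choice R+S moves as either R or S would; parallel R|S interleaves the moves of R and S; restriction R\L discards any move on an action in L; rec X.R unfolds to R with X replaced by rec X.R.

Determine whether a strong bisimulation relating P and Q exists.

P ~ Q

Reachable graph of P (2 states):
  u0 = (0 + (0 + 0) | (0 + 0) | (0 + 0 + 0 | 0)) | (c.(0 + 0) | (0\{c} + 0 | 0)) :: =c=> u1
  u1 = (0 + (0 + 0) | (0 + 0) | (0 + 0 + 0 | 0)) | ((0 + 0) | (0\{c} + 0 | 0)) :: deadlocked
Reachable graph of Q (2 states):
  v0 = (0 + 0) | (0 + 0) | (0 + 0 + 0 | 0) | (c.(0 + 0) | (0\{c} + 0 | 0)) :: =c=> v1
  v1 = (0 + 0) | (0 + 0) | (0 + 0 + 0 | 0) | ((0 + 0) | (0\{c} + 0 | 0)) :: deadlocked
Coarsest stable partition (strong bisimilarity classes):
  B0 = {u0, v0}
  B1 = {u1, v1}
u0 ∈ B0, v0 ∈ B0 → same block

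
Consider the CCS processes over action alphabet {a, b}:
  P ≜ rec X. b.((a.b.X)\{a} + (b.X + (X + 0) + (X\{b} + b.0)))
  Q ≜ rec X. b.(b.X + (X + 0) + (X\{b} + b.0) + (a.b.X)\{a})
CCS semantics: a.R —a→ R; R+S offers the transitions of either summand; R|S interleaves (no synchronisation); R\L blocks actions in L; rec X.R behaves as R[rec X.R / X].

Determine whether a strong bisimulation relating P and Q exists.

P's transition system — 3 states:
  u0 = rec X. b.((a.b.X)\{a} + (b.X + (X + 0) + (X\{b} + b.0))) ⊢ ··b··> u1
  u1 = (a.b.(rec X. b.((a.b.X)\{a} + (b.X + (X + 0) + (X\{b} + b.0)))))\{a} + (b.(rec X. b.((a.b.X)\{a} + (b.X + (X + 0) + (X\{b} + b.0)))) + ((rec X. b.((a.b.X)\{a} + (b.X + (X + 0) + (X\{b} + b.0)))) + 0) + ((rec X. b.((a.b.X)\{a} + (b.X + (X + 0) + (X\{b} + b.0))))\{b} + b.0)) ⊢ ··b··> u0, ··b··> u1, ··b··> u2
  u2 = 0 ⊢ ∅
Q's transition system — 3 states:
  v0 = rec X. b.(b.X + (X + 0) + (X\{b} + b.0) + (a.b.X)\{a}) ⊢ ··b··> v1
  v1 = b.(rec X. b.(b.X + (X + 0) + (X\{b} + b.0) + (a.b.X)\{a})) + ((rec X. b.(b.X + (X + 0) + (X\{b} + b.0) + (a.b.X)\{a})) + 0) + ((rec X. b.(b.X + (X + 0) + (X\{b} + b.0) + (a.b.X)\{a}))\{b} + b.0) + (a.b.(rec X. b.(b.X + (X + 0) + (X\{b} + b.0) + (a.b.X)\{a})))\{a} ⊢ ··b··> v0, ··b··> v1, ··b··> v2
  v2 = 0 ⊢ ∅
Bisimilarity quotient blocks:
  B0 = {u0, v0}
  B1 = {u1, v1}
  B2 = {u2, v2}
u0 ∈ B0, v0 ∈ B0 → same block

bisimilar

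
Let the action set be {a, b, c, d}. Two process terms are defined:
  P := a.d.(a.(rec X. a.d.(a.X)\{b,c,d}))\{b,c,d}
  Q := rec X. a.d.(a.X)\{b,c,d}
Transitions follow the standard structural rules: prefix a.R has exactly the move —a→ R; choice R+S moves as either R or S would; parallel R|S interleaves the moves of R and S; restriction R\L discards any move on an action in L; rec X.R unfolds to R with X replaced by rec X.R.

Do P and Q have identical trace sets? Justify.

P's transition system — 5 states:
  s0 = a.d.(a.(rec X. a.d.(a.X)\{b,c,d}))\{b,c,d} ⊢ —a→ s1
  s1 = d.(a.(rec X. a.d.(a.X)\{b,c,d}))\{b,c,d} ⊢ —d→ s2
  s2 = (a.(rec X. a.d.(a.X)\{b,c,d}))\{b,c,d} ⊢ —a→ s3
  s3 = (rec X. a.d.(a.X)\{b,c,d})\{b,c,d} ⊢ —a→ s4
  s4 = (d.(a.(rec X. a.d.(a.X)\{b,c,d}))\{b,c,d})\{b,c,d} ⊢ ·
Q's transition system — 5 states:
  t0 = rec X. a.d.(a.X)\{b,c,d} ⊢ —a→ t1
  t1 = d.(a.(rec X. a.d.(a.X)\{b,c,d}))\{b,c,d} ⊢ —d→ t2
  t2 = (a.(rec X. a.d.(a.X)\{b,c,d}))\{b,c,d} ⊢ —a→ t3
  t3 = (rec X. a.d.(a.X)\{b,c,d})\{b,c,d} ⊢ —a→ t4
  t4 = (d.(a.(rec X. a.d.(a.X)\{b,c,d}))\{b,c,d})\{b,c,d} ⊢ ·
Bisimilarity quotient blocks:
  B0 = {s0, t0}
  B1 = {s1, t1}
  B2 = {s2, t2}
  B3 = {s3, t3}
  B4 = {s4, t4}
s0 ∈ B0, t0 ∈ B0 → same block
Bisimilar ⇒ trace-equivalent.

YES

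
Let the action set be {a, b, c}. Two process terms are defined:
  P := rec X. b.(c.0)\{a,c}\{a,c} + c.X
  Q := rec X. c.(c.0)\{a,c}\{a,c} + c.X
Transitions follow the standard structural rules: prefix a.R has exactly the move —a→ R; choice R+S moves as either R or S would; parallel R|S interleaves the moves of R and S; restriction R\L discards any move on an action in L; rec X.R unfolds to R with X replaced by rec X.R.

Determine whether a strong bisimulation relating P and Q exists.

P's transition system — 2 states:
  m0 = rec X. b.(c.0)\{a,c}\{a,c} + c.X → ··b··> m1, ··c··> m0
  m1 = (c.0)\{a,c}\{a,c} → ·
Q's transition system — 2 states:
  n0 = rec X. c.(c.0)\{a,c}\{a,c} + c.X → ··c··> n0, ··c··> n1
  n1 = (c.0)\{a,c}\{a,c} → ·
Coarsest stable partition (strong bisimilarity classes):
  B0 = {m0}
  B1 = {m1, n1}
  B2 = {n0}
m0 ∈ B0, n0 ∈ B2 → different blocks

not bisimilar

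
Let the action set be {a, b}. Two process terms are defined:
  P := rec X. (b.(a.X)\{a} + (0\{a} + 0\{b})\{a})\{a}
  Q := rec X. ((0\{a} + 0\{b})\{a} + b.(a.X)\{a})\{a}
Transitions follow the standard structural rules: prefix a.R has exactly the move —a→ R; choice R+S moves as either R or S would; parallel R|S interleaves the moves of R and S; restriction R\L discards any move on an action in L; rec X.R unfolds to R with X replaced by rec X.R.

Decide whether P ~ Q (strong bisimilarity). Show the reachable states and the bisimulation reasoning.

LTS(P): 2 reachable states
  m0 = rec X. (b.(a.X)\{a} + (0\{a} + 0\{b})\{a})\{a} → --b--▸ m1
  m1 = (a.(rec X. (b.(a.X)\{a} + (0\{a} + 0\{b})\{a})\{a}))\{a}\{a} → ∅
LTS(Q): 2 reachable states
  n0 = rec X. ((0\{a} + 0\{b})\{a} + b.(a.X)\{a})\{a} → --b--▸ n1
  n1 = (a.(rec X. ((0\{a} + 0\{b})\{a} + b.(a.X)\{a})\{a}))\{a}\{a} → ∅
Partition-refinement fixed point:
  B0 = {m0, n0}
  B1 = {m1, n1}
m0 ∈ B0, n0 ∈ B0 → same block

YES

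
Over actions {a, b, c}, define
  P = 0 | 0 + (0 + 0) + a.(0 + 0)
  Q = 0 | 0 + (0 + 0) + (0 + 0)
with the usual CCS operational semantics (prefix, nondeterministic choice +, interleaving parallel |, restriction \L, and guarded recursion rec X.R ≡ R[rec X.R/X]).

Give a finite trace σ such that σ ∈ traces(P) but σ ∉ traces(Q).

a

Reachable graph of P (2 states):
  p0 = 0 | 0 + (0 + 0) + a.(0 + 0) :: --a--▸ p1
  p1 = 0 + 0 :: ∅
Reachable graph of Q (1 states):
  q0 = 0 | 0 + (0 + 0) + (0 + 0) :: ∅
Run σ = ⟨a⟩ on P: start {p0}
  [1] a ⇒ {p1}
  — P admits the full trace.
Run σ = ⟨a⟩ on Q: start {q0}
  [1] a ⇒ ∅ (Q stuck)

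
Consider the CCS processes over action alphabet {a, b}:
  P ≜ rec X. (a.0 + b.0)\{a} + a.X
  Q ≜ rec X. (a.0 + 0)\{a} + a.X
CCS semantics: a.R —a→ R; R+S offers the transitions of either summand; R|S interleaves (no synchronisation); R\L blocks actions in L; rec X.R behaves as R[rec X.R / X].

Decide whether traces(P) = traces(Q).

NO — witness ⟨b⟩

P's transition system — 2 states:
  s0 = rec X. (a.0 + b.0)\{a} + a.X → =a=> s0, =b=> s1
  s1 = 0\{a} → ·
Q's transition system — 1 states:
  t0 = rec X. (a.0 + 0)\{a} + a.X → =a=> t0
Trace ⟨b⟩ through P, begin at {s0}:
  step 1 (b): {s1}
  P completes σ.
Trace ⟨b⟩ through Q, begin at {t0}:
  step 1 (b): no successor for Q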